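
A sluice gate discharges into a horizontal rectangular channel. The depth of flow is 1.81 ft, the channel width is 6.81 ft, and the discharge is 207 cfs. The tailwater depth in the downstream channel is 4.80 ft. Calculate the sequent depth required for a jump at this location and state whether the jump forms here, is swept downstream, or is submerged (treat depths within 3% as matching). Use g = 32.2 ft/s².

q = Q/b = 207/6.81 = 30.4 ft²/s; V₁ = q/y₁ = 16.8 ft/s. Fr₁ = V₁/√(g·y₁) = 2.20.
Bélanger equation: y₂/y₁ = ½[√(1 + 8Fr₁²) − 1] = ½[√39.71 − 1] = 2.65.
y₂ = 2.65 × 1.81 = 4.80 ft.
Tailwater y_tw = 4.80 ft: y_tw ≈ y₂, so the jump forms here.

y₂ = 4.80 ft; the jump forms here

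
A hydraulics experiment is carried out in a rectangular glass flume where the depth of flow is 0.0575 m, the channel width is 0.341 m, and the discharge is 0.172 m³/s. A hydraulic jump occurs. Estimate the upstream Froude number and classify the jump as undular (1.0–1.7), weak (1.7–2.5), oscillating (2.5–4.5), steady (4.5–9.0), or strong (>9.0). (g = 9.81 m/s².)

q = Q/b = 0.172/0.341 = 0.504 m²/s; V₁ = q/y₁ = 8.77 m/s. Fr₁ = V₁/√(g·y₁) = 11.7.
Fr₁ = 11.7 lies in the strong range.

Fr₁ = 11.7; strong jump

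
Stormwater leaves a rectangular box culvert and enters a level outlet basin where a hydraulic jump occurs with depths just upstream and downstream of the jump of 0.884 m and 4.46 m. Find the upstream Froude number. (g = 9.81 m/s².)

Fr₁ = 3.91

For a rectangular channel the momentum equation gives q² = ½·g·y₁·y₂·(y₁ + y₂) = ½×9.81×0.884×4.46×5.34 = 103.
q = √103 = 10.2 m²/s.
V₁ = q/y₁ = 11.5 m/s; Fr₁ = V₁/√(g·y₁) = 3.91.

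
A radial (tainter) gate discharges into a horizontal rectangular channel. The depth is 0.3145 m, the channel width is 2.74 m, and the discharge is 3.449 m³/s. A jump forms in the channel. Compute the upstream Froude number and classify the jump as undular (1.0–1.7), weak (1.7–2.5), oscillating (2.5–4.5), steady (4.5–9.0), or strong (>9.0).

Fr₁ = 2.279; weak jump

q = Q/b = 3.449/2.74 = 1.259 m²/s; V₁ = q/y₁ = 4.002 m/s. Fr₁ = V₁/√(g·y₁) = 2.279.
Fr₁ = 2.279 lies in the weak range.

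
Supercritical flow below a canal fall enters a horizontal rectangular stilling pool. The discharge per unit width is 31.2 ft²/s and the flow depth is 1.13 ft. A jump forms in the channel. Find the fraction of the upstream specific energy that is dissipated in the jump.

V₁ = q/y₁ = 31.2/1.13 = 27.6 ft/s. Fr₁ = V₁/√(g·y₁) = 27.6/√(32.2×1.13) = 4.58.
Bélanger equation: y₂/y₁ = ½[√(1 + 8Fr₁²) − 1] = ½[√168.6 − 1] = 5.99.
y₂ = 5.99 × 1.13 = 6.77 ft.
E₁ = y₁ + V₁²/2g = 13.0 ft. ΔE = (y₂ − y₁)³/(4y₁y₂) = 5.87 ft. ΔE/E₁ = 5.87/13.0 = 0.452.

ΔE/E₁ = 0.452 (45.2%)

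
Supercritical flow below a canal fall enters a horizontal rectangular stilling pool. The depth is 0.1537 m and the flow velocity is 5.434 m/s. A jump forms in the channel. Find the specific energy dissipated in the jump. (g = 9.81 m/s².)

ΔE = 0.7255 m

Fr₁ = V₁/√(g·y₁) = 5.434/√(9.81×0.1537) = 4.425.
Conjugate-depth relation: y₂/y₁ = ½[√(1 + 8Fr₁²) − 1] = ½[√157.67 − 1] = 5.778.
y₂ = 5.778 × 0.1537 = 0.8881 m.
Head loss: ΔE = (y₂ − y₁)³/(4y₁y₂) = (0.8881 − 0.1537)³/(4×0.1537×0.8881) = 0.3961/0.5460 = 0.7255 m.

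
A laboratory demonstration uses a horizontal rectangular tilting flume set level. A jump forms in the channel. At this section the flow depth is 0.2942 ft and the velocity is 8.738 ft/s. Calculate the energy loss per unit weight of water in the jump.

ΔE = 0.3423 ft

Fr₁ = V₁/√(g·y₁) = 8.738/√(32.2×0.2942) = 2.839.
Sequent-depth ratio: y₂/y₁ = ½[√(1 + 8Fr₁²) − 1] = ½[√65.479 − 1] = 3.546.
y₂ = 3.546 × 0.2942 = 1.043 ft.
q = V₁·y₁ = 8.738 × 0.2942 = 2.571 ft²/s. V₂ = q/y₂ = 2.571/1.043 = 2.464 ft/s. E₁ = y₁ + V₁²/2g = 1.480 ft; E₂ = y₂ + V₂²/2g = 1.138 ft. ΔE = E₁ − E₂ = 0.3423 ft.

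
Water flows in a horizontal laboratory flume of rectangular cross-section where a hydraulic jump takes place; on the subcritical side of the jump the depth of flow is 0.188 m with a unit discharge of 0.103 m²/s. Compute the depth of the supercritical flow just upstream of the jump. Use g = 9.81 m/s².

y₁ = 0.0486 m

V₂ = q/y₂ = 0.103/0.188 = 0.548 m/s; Fr₂ = V₂/√(g·y₂) = 0.403.
From the momentum equation (using Fr₂), y₁/y₂ = ½[√(1 + 8Fr₂²) − 1] = ½[√2.302 − 1] = 0.259.
y₁ = 0.259 × 0.188 = 0.0486 m.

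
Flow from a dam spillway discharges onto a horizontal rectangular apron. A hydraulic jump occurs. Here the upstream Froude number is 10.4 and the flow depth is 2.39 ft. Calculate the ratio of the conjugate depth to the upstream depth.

y₂/y₁ = 14.2

Fr₁ = 10.4 (given).
From the momentum equation for a rectangular channel, y₂/y₁ = ½[√(1 + 8Fr₁²) − 1] = ½[√866.3 − 1] = 14.2.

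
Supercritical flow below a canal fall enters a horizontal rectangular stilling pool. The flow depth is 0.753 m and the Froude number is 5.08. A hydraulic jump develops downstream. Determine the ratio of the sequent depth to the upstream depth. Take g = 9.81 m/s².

y₂/y₁ = 6.70

Fr₁ = 5.08 (given).
Conjugate-depth relation: y₂/y₁ = ½[√(1 + 8Fr₁²) − 1] = ½[√207.5 − 1] = 6.70.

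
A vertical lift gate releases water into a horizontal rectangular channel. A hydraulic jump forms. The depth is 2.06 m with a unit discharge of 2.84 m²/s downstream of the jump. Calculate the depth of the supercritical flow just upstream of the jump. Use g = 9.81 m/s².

y₁ = 0.334 m

V₂ = q/y₂ = 2.84/2.06 = 1.38 m/s; Fr₂ = V₂/√(g·y₂) = 0.307.
From the momentum equation (using Fr₂), y₁/y₂ = ½[√(1 + 8Fr₂²) − 1] = ½[√1.752 − 1] = 0.162.
y₁ = 0.162 × 2.06 = 0.334 m.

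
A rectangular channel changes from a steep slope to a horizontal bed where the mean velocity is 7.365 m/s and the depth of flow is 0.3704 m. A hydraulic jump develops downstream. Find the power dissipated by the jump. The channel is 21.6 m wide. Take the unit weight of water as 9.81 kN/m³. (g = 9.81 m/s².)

Fr₁ = V₁/√(g·y₁) = 7.365/√(9.81×0.3704) = 3.864.
By Bélanger, y₂/y₁ = ½[√(1 + 8Fr₁²) − 1] = ½[√120.43 − 1] = 4.987.
y₂ = 4.987 × 0.3704 = 1.847 m.
Head loss: ΔE = (y₂ − y₁)³/(4y₁y₂) = (1.847 − 0.3704)³/(4×0.3704×1.847) = 3.221/2.737 = 1.177 m.
q = V₁·y₁ = 7.365 × 0.3704 = 2.728 m²/s. Q = q·b = 2.728 × 21.6 = 58.92 m³/s. P = γ·Q·ΔE = 9.81 × 58.92 × 1.177 = 680.2 kW.

P = 680.2 kW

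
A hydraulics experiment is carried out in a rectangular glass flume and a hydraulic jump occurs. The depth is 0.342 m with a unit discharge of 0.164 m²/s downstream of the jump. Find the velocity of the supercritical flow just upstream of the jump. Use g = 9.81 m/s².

V₁ = 3.93 m/s

V₂ = q/y₂ = 0.164/0.342 = 0.480 m/s; Fr₂ = V₂/√(g·y₂) = 0.262.
Applying the sequent-depth relation in reverse, y₁/y₂ = ½[√(1 + 8Fr₂²) − 1] = ½[√1.548 − 1] = 0.122.
y₁ = 0.122 × 0.342 = 0.0418 m.
V₁ = q/y₁ = 0.164/0.0418 = 3.93 m/s.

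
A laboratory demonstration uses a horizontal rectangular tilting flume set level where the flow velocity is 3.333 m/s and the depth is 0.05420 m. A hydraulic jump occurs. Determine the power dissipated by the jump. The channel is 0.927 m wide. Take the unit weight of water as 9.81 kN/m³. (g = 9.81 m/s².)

Fr₁ = V₁/√(g·y₁) = 3.333/√(9.81×0.05420) = 4.571.
Sequent-depth ratio: y₂/y₁ = ½[√(1 + 8Fr₁²) − 1] = ½[√168.14 − 1] = 5.984.
y₂ = 5.984 × 0.05420 = 0.3243 m.
Head loss: ΔE = (y₂ − y₁)³/(4y₁y₂) = (0.3243 − 0.05420)³/(4×0.05420×0.3243) = 0.01971/0.07031 = 0.2803 m.
q = V₁·y₁ = 3.333 × 0.05420 = 0.1806 m²/s. Q = q·b = 0.1806 × 0.927 = 0.1675 m³/s. P = γ·Q·ΔE = 9.81 × 0.1675 × 0.2803 = 0.4604 kW.

P = 0.4604 kW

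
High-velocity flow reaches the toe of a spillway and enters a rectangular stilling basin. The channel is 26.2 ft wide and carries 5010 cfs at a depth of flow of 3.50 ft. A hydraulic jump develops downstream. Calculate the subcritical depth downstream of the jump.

q = Q/b = 5010/26.2 = 191 ft²/s; V₁ = q/y₁ = 54.6 ft/s. Fr₁ = V₁/√(g·y₁) = 5.15.
From the momentum equation for a rectangular channel, y₂/y₁ = ½[√(1 + 8Fr₁²) − 1] = ½[√212.9 − 1] = 6.80.
y₂ = 6.80 × 3.50 = 23.8 ft.

y₂ = 23.8 ft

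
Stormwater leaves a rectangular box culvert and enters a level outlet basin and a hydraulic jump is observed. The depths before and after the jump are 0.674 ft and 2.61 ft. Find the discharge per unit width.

q = 9.64 ft²/s

For a rectangular channel the momentum equation gives q² = ½·g·y₁·y₂·(y₁ + y₂) = ½×32.2×0.674×2.61×3.28 = 93.0.
q = √93.0 = 9.64 ft²/s.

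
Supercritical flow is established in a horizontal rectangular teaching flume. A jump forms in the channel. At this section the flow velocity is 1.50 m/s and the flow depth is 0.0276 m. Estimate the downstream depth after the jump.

y₂ = 0.0996 m

Fr₁ = V₁/√(g·y₁) = 1.50/√(9.81×0.0276) = 2.88.
From the momentum equation for a rectangular channel, y₂/y₁ = ½[√(1 + 8Fr₁²) − 1] = ½[√67.48 − 1] = 3.61.
y₂ = 3.61 × 0.0276 = 0.0996 m.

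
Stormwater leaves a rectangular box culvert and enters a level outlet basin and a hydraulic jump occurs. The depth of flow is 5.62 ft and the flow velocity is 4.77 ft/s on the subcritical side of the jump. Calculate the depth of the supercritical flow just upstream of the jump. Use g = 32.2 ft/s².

y₁ = 1.17 ft

Fr₂ = V₂/√(g·y₂) = 4.77/√(32.2×5.62) = 0.355.
From the momentum equation (using Fr₂), y₁/y₂ = ½[√(1 + 8Fr₂²) − 1] = ½[√2.006 − 1] = 0.208.
y₁ = 0.208 × 5.62 = 1.17 ft.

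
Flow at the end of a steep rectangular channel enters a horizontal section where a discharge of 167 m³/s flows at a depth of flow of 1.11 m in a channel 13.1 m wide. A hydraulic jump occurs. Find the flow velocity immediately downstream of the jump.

q = Q/b = 167/13.1 = 12.7 m²/s; V₁ = q/y₁ = 11.5 m/s. Fr₁ = V₁/√(g·y₁) = 3.48.
From the momentum equation for a rectangular channel, y₂/y₁ = ½[√(1 + 8Fr₁²) − 1] = ½[√97.90 − 1] = 4.45.
y₂ = 4.45 × 1.11 = 4.94 m.
V₂ = q/y₂ = 12.7/4.94 = 2.58 m/s.

V₂ = 2.58 m/s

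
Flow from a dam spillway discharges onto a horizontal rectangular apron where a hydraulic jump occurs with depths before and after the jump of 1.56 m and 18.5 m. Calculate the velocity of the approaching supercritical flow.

For a rectangular channel the momentum equation gives q² = ½·g·y₁·y₂·(y₁ + y₂) = ½×9.81×1.56×18.5×20.1 = 2840.
q = √2840 = 53.3 m²/s.
V₁ = q/y₁ = 53.3/1.56 = 34.2 m/s.

V₁ = 34.2 m/s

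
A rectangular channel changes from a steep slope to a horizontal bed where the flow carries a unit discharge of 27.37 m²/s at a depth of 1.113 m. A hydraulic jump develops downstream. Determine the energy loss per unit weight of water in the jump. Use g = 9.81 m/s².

V₁ = q/y₁ = 27.37/1.113 = 24.59 m/s. Fr₁ = V₁/√(g·y₁) = 24.59/√(9.81×1.113) = 7.442.
Sequent-depth ratio: y₂/y₁ = ½[√(1 + 8Fr₁²) − 1] = ½[√444.08 − 1] = 10.04.
y₂ = 10.04 × 1.113 = 11.17 m.
Head loss: ΔE = (y₂ − y₁)³/(4y₁y₂) = (11.17 − 1.113)³/(4×1.113×11.17) = 1017/49.73 = 20.46 m.

ΔE = 20.46 m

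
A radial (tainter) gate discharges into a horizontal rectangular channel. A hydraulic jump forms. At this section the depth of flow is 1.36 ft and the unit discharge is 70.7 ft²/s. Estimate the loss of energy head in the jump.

ΔE = 28.5 ft

V₁ = q/y₁ = 70.7/1.36 = 52.0 ft/s. Fr₁ = V₁/√(g·y₁) = 52.0/√(32.2×1.36) = 7.86.
Conjugate-depth relation: y₂/y₁ = ½[√(1 + 8Fr₁²) − 1] = ½[√494.7 − 1] = 10.6.
y₂ = 10.6 × 1.36 = 14.4 ft.
V₂ = q/y₂ = 70.7/14.4 = 4.89 ft/s. E₁ = y₁ + V₁²/2g = 43.3 ft; E₂ = y₂ + V₂²/2g = 14.8 ft. ΔE = E₁ − E₂ = 28.5 ft.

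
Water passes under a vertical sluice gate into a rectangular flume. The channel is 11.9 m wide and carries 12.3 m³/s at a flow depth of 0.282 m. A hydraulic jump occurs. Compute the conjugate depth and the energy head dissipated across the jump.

y₂ = 0.749 m; ΔE = 0.121 m

q = Q/b = 12.3/11.9 = 1.03 m²/s; V₁ = q/y₁ = 3.67 m/s. Fr₁ = V₁/√(g·y₁) = 2.20.
Conjugate-depth relation: y₂/y₁ = ½[√(1 + 8Fr₁²) − 1] = ½[√39.85 − 1] = 2.66.
y₂ = 2.66 × 0.282 = 0.749 m.
Head loss: ΔE = (y₂ − y₁)³/(4y₁y₂) = (0.749 − 0.282)³/(4×0.282×0.749) = 0.102/0.845 = 0.121 m.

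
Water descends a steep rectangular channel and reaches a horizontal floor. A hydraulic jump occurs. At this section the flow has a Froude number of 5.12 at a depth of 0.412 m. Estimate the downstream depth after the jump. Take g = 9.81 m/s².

y₂ = 2.78 m

Fr₁ = 5.12 (given).
By Bélanger, y₂/y₁ = ½[√(1 + 8Fr₁²) − 1] = ½[√210.7 − 1] = 6.76.
y₂ = 6.76 × 0.412 = 2.78 m.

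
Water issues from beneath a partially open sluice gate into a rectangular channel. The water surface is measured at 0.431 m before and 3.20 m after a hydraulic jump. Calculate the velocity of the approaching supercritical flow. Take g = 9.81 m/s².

For a rectangular channel the momentum equation gives q² = ½·g·y₁·y₂·(y₁ + y₂) = ½×9.81×0.431×3.20×3.63 = 24.6.
q = √24.6 = 4.96 m²/s.
V₁ = q/y₁ = 4.96/0.431 = 11.5 m/s.

V₁ = 11.5 m/s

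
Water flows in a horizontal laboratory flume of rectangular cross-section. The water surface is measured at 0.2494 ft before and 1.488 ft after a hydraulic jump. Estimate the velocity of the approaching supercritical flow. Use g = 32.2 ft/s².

V₁ = 12.92 ft/s

For a rectangular channel the momentum equation gives q² = ½·g·y₁·y₂·(y₁ + y₂) = ½×32.2×0.2494×1.488×1.737 = 10.38.
q = √10.38 = 3.222 ft²/s.
V₁ = q/y₁ = 3.222/0.2494 = 12.92 ft/s.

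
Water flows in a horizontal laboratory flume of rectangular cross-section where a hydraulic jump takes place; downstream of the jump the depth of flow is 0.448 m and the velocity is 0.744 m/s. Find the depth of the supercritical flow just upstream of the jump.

Fr₂ = V₂/√(g·y₂) = 0.744/√(9.81×0.448) = 0.355.
The Bélanger relation is symmetric: y₁/y₂ = ½[√(1 + 8Fr₂²) − 1] = ½[√2.008 − 1] = 0.208.
y₁ = 0.208 × 0.448 = 0.0934 m.

y₁ = 0.0934 m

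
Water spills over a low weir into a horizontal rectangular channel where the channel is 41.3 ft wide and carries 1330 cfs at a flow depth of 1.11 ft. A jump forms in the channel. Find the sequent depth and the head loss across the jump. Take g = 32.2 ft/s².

q = Q/b = 1330/41.3 = 32.2 ft²/s; V₁ = q/y₁ = 29.0 ft/s. Fr₁ = V₁/√(g·y₁) = 4.85.
Sequent-depth ratio: y₂/y₁ = ½[√(1 + 8Fr₁²) − 1] = ½[√189.4 − 1] = 6.38.
y₂ = 6.38 × 1.11 = 7.08 ft.
V₂ = q/y₂ = 32.2/7.08 = 4.55 ft/s. E₁ = y₁ + V₁²/2g = 14.2 ft; E₂ = y₂ + V₂²/2g = 7.40 ft. ΔE = E₁ − E₂ = 6.78 ft.

y₂ = 7.08 ft; ΔE = 6.78 ft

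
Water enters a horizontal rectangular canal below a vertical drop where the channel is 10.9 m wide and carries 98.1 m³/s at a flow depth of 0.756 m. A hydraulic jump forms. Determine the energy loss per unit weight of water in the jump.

ΔE = 3.45 m

q = Q/b = 98.1/10.9 = 9.00 m²/s; V₁ = q/y₁ = 11.9 m/s. Fr₁ = V₁/√(g·y₁) = 4.37.
Bélanger equation: y₂/y₁ = ½[√(1 + 8Fr₁²) − 1] = ½[√153.9 − 1] = 5.70.
y₂ = 5.70 × 0.756 = 4.31 m.
Head loss: ΔE = (y₂ − y₁)³/(4y₁y₂) = (4.31 − 0.756)³/(4×0.756×4.31) = 44.9/13.0 = 3.45 m.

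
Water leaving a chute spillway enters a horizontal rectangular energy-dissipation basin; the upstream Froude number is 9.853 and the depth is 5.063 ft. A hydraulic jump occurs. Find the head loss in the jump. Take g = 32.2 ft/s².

ΔE = 181.4 ft

Fr₁ = 9.853 (given).
Bélanger equation: y₂/y₁ = ½[√(1 + 8Fr₁²) − 1] = ½[√777.65 − 1] = 13.44.
y₂ = 13.44 × 5.063 = 68.06 ft.
V₁ = Fr₁·√(g·y₁) = 9.853×√(32.2×5.063) = 125.8 ft/s; q = V₁·y₁ = 637.0 ft²/s. V₂ = q/y₂ = 637.0/68.06 = 9.358 ft/s. E₁ = y₁ + V₁²/2g = 250.8 ft; E₂ = y₂ + V₂²/2g = 69.42 ft. ΔE = E₁ − E₂ = 181.4 ft.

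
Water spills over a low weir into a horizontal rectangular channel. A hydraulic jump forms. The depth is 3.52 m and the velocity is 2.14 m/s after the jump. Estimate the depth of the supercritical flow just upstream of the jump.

y₁ = 0.767 m

Fr₂ = V₂/√(g·y₂) = 2.14/√(9.81×3.52) = 0.364.
The Bélanger relation is symmetric: y₁/y₂ = ½[√(1 + 8Fr₂²) − 1] = ½[√2.061 − 1] = 0.218.
y₁ = 0.218 × 3.52 = 0.767 m.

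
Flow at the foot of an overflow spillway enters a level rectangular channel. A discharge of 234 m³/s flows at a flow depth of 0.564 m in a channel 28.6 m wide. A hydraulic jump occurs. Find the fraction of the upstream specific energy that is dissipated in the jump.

ΔE/E₁ = 0.575 (57.5%)

q = Q/b = 234/28.6 = 8.18 m²/s; V₁ = q/y₁ = 14.5 m/s. Fr₁ = V₁/√(g·y₁) = 6.17.
Conjugate-depth relation: y₂/y₁ = ½[√(1 + 8Fr₁²) − 1] = ½[√305.3 − 1] = 8.24.
y₂ = 8.24 × 0.564 = 4.65 m.
E₁ = y₁ + V₁²/2g = 11.3 m. ΔE = (y₂ − y₁)³/(4y₁y₂) = 6.49 m. ΔE/E₁ = 6.49/11.3 = 0.575.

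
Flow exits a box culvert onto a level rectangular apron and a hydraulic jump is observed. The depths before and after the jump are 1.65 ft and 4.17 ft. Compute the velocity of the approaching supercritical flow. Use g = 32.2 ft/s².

V₁ = 15.4 ft/s

For a rectangular channel the momentum equation gives q² = ½·g·y₁·y₂·(y₁ + y₂) = ½×32.2×1.65×4.17×5.82 = 645.
q = √645 = 25.4 ft²/s.
V₁ = q/y₁ = 25.4/1.65 = 15.4 ft/s.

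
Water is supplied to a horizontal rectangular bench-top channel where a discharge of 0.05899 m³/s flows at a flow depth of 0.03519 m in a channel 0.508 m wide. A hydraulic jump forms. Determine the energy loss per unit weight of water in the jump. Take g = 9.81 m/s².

ΔE = 0.3178 m

q = Q/b = 0.05899/0.508 = 0.1161 m²/s; V₁ = q/y₁ = 3.300 m/s. Fr₁ = V₁/√(g·y₁) = 5.616.
By Bélanger, y₂/y₁ = ½[√(1 + 8Fr₁²) − 1] = ½[√253.34 − 1] = 7.458.
y₂ = 7.458 × 0.03519 = 0.2625 m.
V₂ = q/y₂ = 0.1161/0.2625 = 0.4424 m/s. E₁ = y₁ + V₁²/2g = 0.5902 m; E₂ = y₂ + V₂²/2g = 0.2724 m. ΔE = E₁ − E₂ = 0.3178 m.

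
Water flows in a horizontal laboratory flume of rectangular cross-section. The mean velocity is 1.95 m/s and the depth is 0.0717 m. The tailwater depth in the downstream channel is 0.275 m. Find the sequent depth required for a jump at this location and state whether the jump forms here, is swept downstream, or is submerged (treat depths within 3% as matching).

y₂ = 0.203 m; the jump is submerged

Fr₁ = V₁/√(g·y₁) = 1.95/√(9.81×0.0717) = 2.33.
From the momentum equation for a rectangular channel, y₂/y₁ = ½[√(1 + 8Fr₁²) − 1] = ½[√44.25 − 1] = 2.83.
y₂ = 2.83 × 0.0717 = 0.203 m.
Tailwater y_tw = 0.275 m: y_tw > y₂, so the jump is submerged.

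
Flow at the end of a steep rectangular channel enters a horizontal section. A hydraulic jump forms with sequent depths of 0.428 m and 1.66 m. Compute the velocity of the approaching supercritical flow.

V₁ = 6.30 m/s

For a rectangular channel the momentum equation gives q² = ½·g·y₁·y₂·(y₁ + y₂) = ½×9.81×0.428×1.66×2.09 = 7.28.
q = √7.28 = 2.70 m²/s.
V₁ = q/y₁ = 2.70/0.428 = 6.30 m/s.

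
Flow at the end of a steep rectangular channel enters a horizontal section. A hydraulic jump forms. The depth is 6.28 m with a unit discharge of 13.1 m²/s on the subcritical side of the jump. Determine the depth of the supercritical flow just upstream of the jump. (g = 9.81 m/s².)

V₂ = q/y₂ = 13.1/6.28 = 2.09 m/s; Fr₂ = V₂/√(g·y₂) = 0.266.
Applying the sequent-depth relation in reverse, y₁/y₂ = ½[√(1 + 8Fr₂²) − 1] = ½[√1.565 − 1] = 0.126.
y₁ = 0.126 × 6.28 = 0.788 m.

y₁ = 0.788 m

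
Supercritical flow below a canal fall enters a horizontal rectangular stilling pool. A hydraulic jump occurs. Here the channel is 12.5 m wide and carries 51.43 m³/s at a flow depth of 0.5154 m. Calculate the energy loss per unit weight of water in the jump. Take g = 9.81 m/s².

q = Q/b = 51.43/12.5 = 4.114 m²/s; V₁ = q/y₁ = 7.983 m/s. Fr₁ = V₁/√(g·y₁) = 3.550.
Bélanger equation: y₂/y₁ = ½[√(1 + 8Fr₁²) − 1] = ½[√101.83 − 1] = 4.546.
y₂ = 4.546 × 0.5154 = 2.343 m.
V₂ = q/y₂ = 4.114/2.343 = 1.756 m/s. E₁ = y₁ + V₁²/2g = 3.763 m; E₂ = y₂ + V₂²/2g = 2.500 m. ΔE = E₁ − E₂ = 1.263 m.

ΔE = 1.263 m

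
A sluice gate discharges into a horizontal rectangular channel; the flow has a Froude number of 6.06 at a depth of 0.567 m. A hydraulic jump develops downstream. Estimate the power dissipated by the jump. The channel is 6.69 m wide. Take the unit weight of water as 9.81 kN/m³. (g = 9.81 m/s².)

P = 3316 kW

Fr₁ = 6.06 (given).
Bélanger equation: y₂/y₁ = ½[√(1 + 8Fr₁²) − 1] = ½[√294.8 − 1] = 8.08.
y₂ = 8.08 × 0.567 = 4.58 m.
Head loss: ΔE = (y₂ − y₁)³/(4y₁y₂) = (4.58 − 0.567)³/(4×0.567×4.58) = 64.8/10.4 = 6.23 m.
V₁ = Fr₁·√(g·y₁) = 6.06×√(9.81×0.567) = 14.3 m/s; q = V₁·y₁ = 8.10 m²/s. Q = q·b = 8.10 × 6.69 = 54.2 m³/s. P = γ·Q·ΔE = 9.81 × 54.2 × 6.23 = 3316 kW.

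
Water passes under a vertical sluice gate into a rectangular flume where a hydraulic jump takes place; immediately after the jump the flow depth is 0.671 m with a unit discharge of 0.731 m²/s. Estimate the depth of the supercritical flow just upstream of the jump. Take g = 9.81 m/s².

y₁ = 0.189 m

V₂ = q/y₂ = 0.731/0.671 = 1.09 m/s; Fr₂ = V₂/√(g·y₂) = 0.425.
From the momentum equation (using Fr₂), y₁/y₂ = ½[√(1 + 8Fr₂²) − 1] = ½[√2.442 − 1] = 0.281.
y₁ = 0.281 × 0.671 = 0.189 m.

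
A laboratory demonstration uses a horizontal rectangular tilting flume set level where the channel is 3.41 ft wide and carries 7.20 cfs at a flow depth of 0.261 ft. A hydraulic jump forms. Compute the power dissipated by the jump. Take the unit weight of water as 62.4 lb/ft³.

P = 0.233 hp

q = Q/b = 7.20/3.41 = 2.11 ft²/s; V₁ = q/y₁ = 8.09 ft/s. Fr₁ = V₁/√(g·y₁) = 2.79.
By Bélanger, y₂/y₁ = ½[√(1 + 8Fr₁²) − 1] = ½[√63.30 − 1] = 3.48.
y₂ = 3.48 × 0.261 = 0.908 ft.
V₂ = q/y₂ = 2.11/0.908 = 2.33 ft/s. E₁ = y₁ + V₁²/2g = 1.28 ft; E₂ = y₂ + V₂²/2g = 0.992 ft. ΔE = E₁ − E₂ = 0.285 ft.
P = γ·Q·ΔE/550 = 62.4 × 7.20 × 0.285 / 550 = 0.233 hp.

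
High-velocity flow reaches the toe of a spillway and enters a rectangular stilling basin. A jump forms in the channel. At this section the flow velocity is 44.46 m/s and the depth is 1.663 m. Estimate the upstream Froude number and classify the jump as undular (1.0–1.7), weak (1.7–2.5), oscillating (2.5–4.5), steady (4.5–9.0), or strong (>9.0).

Fr₁ = V₁/√(g·y₁) = 44.46/√(9.81×1.663) = 11.01.
Fr₁ = 11.01 lies in the strong range.

Fr₁ = 11.01; strong jump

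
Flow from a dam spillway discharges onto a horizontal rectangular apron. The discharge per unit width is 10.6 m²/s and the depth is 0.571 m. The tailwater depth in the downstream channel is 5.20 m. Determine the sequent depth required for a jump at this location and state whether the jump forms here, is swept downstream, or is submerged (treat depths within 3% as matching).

V₁ = q/y₁ = 10.6/0.571 = 18.6 m/s. Fr₁ = V₁/√(g·y₁) = 18.6/√(9.81×0.571) = 7.84.
By Bélanger, y₂/y₁ = ½[√(1 + 8Fr₁²) − 1] = ½[√493.2 − 1] = 10.6.
y₂ = 10.6 × 0.571 = 6.05 m.
Tailwater y_tw = 5.20 m: y_tw < y₂, so the jump is swept downstream.

y₂ = 6.05 m; the jump is swept downstream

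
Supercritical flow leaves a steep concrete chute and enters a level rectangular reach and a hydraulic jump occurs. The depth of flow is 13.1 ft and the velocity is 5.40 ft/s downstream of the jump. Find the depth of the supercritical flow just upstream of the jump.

Fr₂ = V₂/√(g·y₂) = 5.40/√(32.2×13.1) = 0.263.
Since the conjugate-depth ratio holds either way, y₁/y₂ = ½[√(1 + 8Fr₂²) − 1] = ½[√1.553 − 1] = 0.123.
y₁ = 0.123 × 13.1 = 1.61 ft.

y₁ = 1.61 ft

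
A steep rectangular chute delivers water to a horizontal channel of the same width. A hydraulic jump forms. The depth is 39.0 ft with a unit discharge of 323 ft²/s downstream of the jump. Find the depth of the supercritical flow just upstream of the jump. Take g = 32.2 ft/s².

V₂ = q/y₂ = 323/39.0 = 8.28 ft/s; Fr₂ = V₂/√(g·y₂) = 0.234.
From the momentum equation (using Fr₂), y₁/y₂ = ½[√(1 + 8Fr₂²) − 1] = ½[√1.437 − 1] = 0.0994.
y₁ = 0.0994 × 39.0 = 3.88 ft.

y₁ = 3.88 ft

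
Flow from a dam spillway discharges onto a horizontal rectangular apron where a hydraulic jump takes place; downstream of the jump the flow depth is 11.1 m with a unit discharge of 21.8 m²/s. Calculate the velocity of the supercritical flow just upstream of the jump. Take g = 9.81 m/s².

V₁ = 29.6 m/s

V₂ = q/y₂ = 21.8/11.1 = 1.96 m/s; Fr₂ = V₂/√(g·y₂) = 0.188.
Since the conjugate-depth ratio holds either way, y₁/y₂ = ½[√(1 + 8Fr₂²) − 1] = ½[√1.283 − 1] = 0.0664.
y₁ = 0.0664 × 11.1 = 0.737 m.
V₁ = q/y₁ = 21.8/0.737 = 29.6 m/s.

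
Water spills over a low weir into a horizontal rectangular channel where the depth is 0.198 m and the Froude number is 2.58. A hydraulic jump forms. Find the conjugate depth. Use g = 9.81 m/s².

Fr₁ = 2.58 (given).
By Bélanger, y₂/y₁ = ½[√(1 + 8Fr₁²) − 1] = ½[√54.25 − 1] = 3.18.
y₂ = 3.18 × 0.198 = 0.630 m.

y₂ = 0.630 m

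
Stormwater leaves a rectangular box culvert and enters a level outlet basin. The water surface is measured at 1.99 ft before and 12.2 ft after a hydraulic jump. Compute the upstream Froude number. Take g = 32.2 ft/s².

For a rectangular channel the momentum equation gives q² = ½·g·y₁·y₂·(y₁ + y₂) = ½×32.2×1.99×12.2×14.2 = 5547.
q = √5547 = 74.5 ft²/s.
V₁ = q/y₁ = 37.4 ft/s; Fr₁ = V₁/√(g·y₁) = 4.68.

Fr₁ = 4.68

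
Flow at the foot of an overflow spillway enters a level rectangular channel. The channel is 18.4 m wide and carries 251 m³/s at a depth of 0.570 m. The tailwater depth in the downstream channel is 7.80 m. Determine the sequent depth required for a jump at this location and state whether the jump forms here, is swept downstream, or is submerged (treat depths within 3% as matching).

y₂ = 7.88 m; the jump forms here

q = Q/b = 251/18.4 = 13.6 m²/s; V₁ = q/y₁ = 23.9 m/s. Fr₁ = V₁/√(g·y₁) = 10.1.
Sequent-depth ratio: y₂/y₁ = ½[√(1 + 8Fr₁²) − 1] = ½[√820.4 − 1] = 13.8.
y₂ = 13.8 × 0.570 = 7.88 m.
Tailwater y_tw = 7.80 m: y_tw ≈ y₂, so the jump forms here.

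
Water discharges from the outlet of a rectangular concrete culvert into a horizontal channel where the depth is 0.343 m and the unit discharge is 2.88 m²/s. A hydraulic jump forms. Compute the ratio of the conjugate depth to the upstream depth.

y₂/y₁ = 5.99

V₁ = q/y₁ = 2.88/0.343 = 8.40 m/s. Fr₁ = V₁/√(g·y₁) = 8.40/√(9.81×0.343) = 4.58.
Sequent-depth ratio: y₂/y₁ = ½[√(1 + 8Fr₁²) − 1] = ½[√168.6 − 1] = 5.99.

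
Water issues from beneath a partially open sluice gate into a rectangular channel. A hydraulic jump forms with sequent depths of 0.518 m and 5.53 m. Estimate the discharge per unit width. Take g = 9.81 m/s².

For a rectangular channel the momentum equation gives q² = ½·g·y₁·y₂·(y₁ + y₂) = ½×9.81×0.518×5.53×6.05 = 85.0.
q = √85.0 = 9.22 m²/s.

q = 9.22 m²/s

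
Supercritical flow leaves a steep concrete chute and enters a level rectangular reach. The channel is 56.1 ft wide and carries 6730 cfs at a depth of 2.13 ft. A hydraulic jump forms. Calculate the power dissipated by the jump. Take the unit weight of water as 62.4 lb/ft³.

q = Q/b = 6730/56.1 = 120 ft²/s; V₁ = q/y₁ = 56.3 ft/s. Fr₁ = V₁/√(g·y₁) = 6.80.
From the momentum equation for a rectangular channel, y₂/y₁ = ½[√(1 + 8Fr₁²) − 1] = ½[√371.0 − 1] = 9.13.
y₂ = 9.13 × 2.13 = 19.4 ft.
V₂ = q/y₂ = 120/19.4 = 6.17 ft/s. E₁ = y₁ + V₁²/2g = 51.4 ft; E₂ = y₂ + V₂²/2g = 20.0 ft. ΔE = E₁ − E₂ = 31.3 ft.
P = γ·Q·ΔE/550 = 62.4 × 6730 × 31.3 / 550 = 23935 hp.

P = 23935 hp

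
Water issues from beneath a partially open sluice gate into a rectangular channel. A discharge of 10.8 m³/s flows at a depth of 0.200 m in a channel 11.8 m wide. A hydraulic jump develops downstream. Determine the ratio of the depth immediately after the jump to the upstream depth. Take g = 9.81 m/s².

y₂/y₁ = 4.15

q = Q/b = 10.8/11.8 = 0.915 m²/s; V₁ = q/y₁ = 4.58 m/s. Fr₁ = V₁/√(g·y₁) = 3.27.
By Bélanger, y₂/y₁ = ½[√(1 + 8Fr₁²) − 1] = ½[√86.39 − 1] = 4.15.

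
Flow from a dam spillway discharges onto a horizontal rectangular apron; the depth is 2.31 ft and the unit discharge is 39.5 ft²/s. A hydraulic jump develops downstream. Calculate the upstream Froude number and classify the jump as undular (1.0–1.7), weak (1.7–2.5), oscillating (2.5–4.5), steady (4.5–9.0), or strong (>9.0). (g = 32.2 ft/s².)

V₁ = q/y₁ = 39.5/2.31 = 17.1 ft/s. Fr₁ = V₁/√(g·y₁) = 17.1/√(32.2×2.31) = 1.98.
Fr₁ = 1.98 lies in the weak range.

Fr₁ = 1.98; weak jump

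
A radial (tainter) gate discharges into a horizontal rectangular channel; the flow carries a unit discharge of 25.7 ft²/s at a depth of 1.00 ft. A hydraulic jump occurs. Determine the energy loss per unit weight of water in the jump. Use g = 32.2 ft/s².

V₁ = q/y₁ = 25.7/1.00 = 25.7 ft/s. Fr₁ = V₁/√(g·y₁) = 25.7/√(32.2×1.00) = 4.53.
From the momentum equation for a rectangular channel, y₂/y₁ = ½[√(1 + 8Fr₁²) − 1] = ½[√165.1 − 1] = 5.92.
y₂ = 5.92 × 1.00 = 5.92 ft.
V₂ = q/y₂ = 25.7/5.92 = 4.34 ft/s. E₁ = y₁ + V₁²/2g = 11.3 ft; E₂ = y₂ + V₂²/2g = 6.22 ft. ΔE = E₁ − E₂ = 5.04 ft.

ΔE = 5.04 ft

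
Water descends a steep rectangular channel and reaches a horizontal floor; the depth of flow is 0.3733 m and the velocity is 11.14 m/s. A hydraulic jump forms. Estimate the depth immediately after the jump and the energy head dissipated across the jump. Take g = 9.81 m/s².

Fr₁ = V₁/√(g·y₁) = 11.14/√(9.81×0.3733) = 5.821.
Bélanger equation: y₂/y₁ = ½[√(1 + 8Fr₁²) − 1] = ½[√272.10 − 1] = 7.748.
y₂ = 7.748 × 0.3733 = 2.892 m.
Head loss: ΔE = (y₂ − y₁)³/(4y₁y₂) = (2.892 − 0.3733)³/(4×0.3733×2.892) = 15.98/4.319 = 3.701 m.

y₂ = 2.892 m; ΔE = 3.701 m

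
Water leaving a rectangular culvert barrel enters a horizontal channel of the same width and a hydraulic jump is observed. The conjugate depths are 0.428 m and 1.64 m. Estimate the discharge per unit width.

q = 2.67 m²/s

For a rectangular channel the momentum equation gives q² = ½·g·y₁·y₂·(y₁ + y₂) = ½×9.81×0.428×1.64×2.07 = 7.12.
q = √7.12 = 2.67 m²/s.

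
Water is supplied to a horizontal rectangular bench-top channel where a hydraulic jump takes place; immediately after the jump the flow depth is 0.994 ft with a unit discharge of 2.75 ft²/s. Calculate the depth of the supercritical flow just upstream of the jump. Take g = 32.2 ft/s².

V₂ = q/y₂ = 2.75/0.994 = 2.77 ft/s; Fr₂ = V₂/√(g·y₂) = 0.489.
The Bélanger relation is symmetric: y₁/y₂ = ½[√(1 + 8Fr₂²) − 1] = ½[√2.913 − 1] = 0.353.
y₁ = 0.353 × 0.994 = 0.351 ft.

y₁ = 0.351 ft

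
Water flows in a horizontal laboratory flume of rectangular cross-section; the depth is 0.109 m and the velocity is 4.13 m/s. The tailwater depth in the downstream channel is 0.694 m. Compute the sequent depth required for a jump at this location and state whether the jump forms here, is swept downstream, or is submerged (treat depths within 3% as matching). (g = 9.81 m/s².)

y₂ = 0.564 m; the jump is submerged

Fr₁ = V₁/√(g·y₁) = 4.13/√(9.81×0.109) = 3.99.
By Bélanger, y₂/y₁ = ½[√(1 + 8Fr₁²) − 1] = ½[√128.6 − 1] = 5.17.
y₂ = 5.17 × 0.109 = 0.564 m.
Tailwater y_tw = 0.694 m: y_tw > y₂, so the jump is submerged.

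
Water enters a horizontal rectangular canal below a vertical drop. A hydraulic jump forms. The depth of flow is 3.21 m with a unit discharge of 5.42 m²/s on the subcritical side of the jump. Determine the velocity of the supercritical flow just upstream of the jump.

V₂ = q/y₂ = 5.42/3.21 = 1.69 m/s; Fr₂ = V₂/√(g·y₂) = 0.301.
Applying the sequent-depth relation in reverse, y₁/y₂ = ½[√(1 + 8Fr₂²) − 1] = ½[√1.724 − 1] = 0.157.
y₁ = 0.157 × 3.21 = 0.503 m.
V₁ = q/y₁ = 5.42/0.503 = 10.8 m/s.

V₁ = 10.8 m/s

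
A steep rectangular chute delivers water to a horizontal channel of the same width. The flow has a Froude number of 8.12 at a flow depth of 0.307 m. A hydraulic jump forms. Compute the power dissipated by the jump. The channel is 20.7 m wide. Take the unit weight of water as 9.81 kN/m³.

P = 6122 kW

Fr₁ = 8.12 (given).
By Bélanger, y₂/y₁ = ½[√(1 + 8Fr₁²) − 1] = ½[√528.5 − 1] = 11.0.
y₂ = 11.0 × 0.307 = 3.38 m.
Head loss: ΔE = (y₂ − y₁)³/(4y₁y₂) = (3.38 − 0.307)³/(4×0.307×3.38) = 28.9/4.14 = 6.97 m.
V₁ = Fr₁·√(g·y₁) = 8.12×√(9.81×0.307) = 14.1 m/s; q = V₁·y₁ = 4.33 m²/s. Q = q·b = 4.33 × 20.7 = 89.6 m³/s. P = γ·Q·ΔE = 9.81 × 89.6 × 6.97 = 6122 kW.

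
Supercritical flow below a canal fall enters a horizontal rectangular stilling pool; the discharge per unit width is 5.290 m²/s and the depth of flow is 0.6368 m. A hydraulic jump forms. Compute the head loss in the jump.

ΔE = 1.266 m

V₁ = q/y₁ = 5.290/0.6368 = 8.307 m/s. Fr₁ = V₁/√(g·y₁) = 8.307/√(9.81×0.6368) = 3.324.
From the momentum equation for a rectangular channel, y₂/y₁ = ½[√(1 + 8Fr₁²) − 1] = ½[√89.374 − 1] = 4.227.
y₂ = 4.227 × 0.6368 = 2.692 m.
V₂ = q/y₂ = 5.290/2.692 = 1.965 m/s. E₁ = y₁ + V₁²/2g = 4.154 m; E₂ = y₂ + V₂²/2g = 2.889 m. ΔE = E₁ − E₂ = 1.266 m.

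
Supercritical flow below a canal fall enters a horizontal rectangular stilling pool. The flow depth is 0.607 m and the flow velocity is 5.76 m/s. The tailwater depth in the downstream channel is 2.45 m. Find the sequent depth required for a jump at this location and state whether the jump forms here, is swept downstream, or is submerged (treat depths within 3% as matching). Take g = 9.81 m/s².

Fr₁ = V₁/√(g·y₁) = 5.76/√(9.81×0.607) = 2.36.
By Bélanger, y₂/y₁ = ½[√(1 + 8Fr₁²) − 1] = ½[√45.57 − 1] = 2.88.
y₂ = 2.88 × 0.607 = 1.75 m.
Tailwater y_tw = 2.45 m: y_tw > y₂, so the jump is submerged.

y₂ = 1.75 m; the jump is submerged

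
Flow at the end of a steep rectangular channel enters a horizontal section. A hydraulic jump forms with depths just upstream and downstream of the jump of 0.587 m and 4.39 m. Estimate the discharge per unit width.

q = 7.93 m²/s

For a rectangular channel the momentum equation gives q² = ½·g·y₁·y₂·(y₁ + y₂) = ½×9.81×0.587×4.39×4.98 = 62.9.
q = √62.9 = 7.93 m²/s.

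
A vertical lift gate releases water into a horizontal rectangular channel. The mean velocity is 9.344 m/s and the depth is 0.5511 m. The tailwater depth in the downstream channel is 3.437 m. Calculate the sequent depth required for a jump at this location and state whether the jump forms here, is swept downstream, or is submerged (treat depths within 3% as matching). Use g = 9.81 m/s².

Fr₁ = V₁/√(g·y₁) = 9.344/√(9.81×0.5511) = 4.019.
By Bélanger, y₂/y₁ = ½[√(1 + 8Fr₁²) − 1] = ½[√130.20 − 1] = 5.205.
y₂ = 5.205 × 0.5511 = 2.869 m.
Tailwater y_tw = 3.437 m: y_tw > y₂, so the jump is submerged.

y₂ = 2.869 m; the jump is submerged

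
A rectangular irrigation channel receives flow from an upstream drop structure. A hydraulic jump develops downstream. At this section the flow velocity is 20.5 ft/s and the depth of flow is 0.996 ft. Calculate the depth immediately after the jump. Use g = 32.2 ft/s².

y₂ = 4.63 ft

Fr₁ = V₁/√(g·y₁) = 20.5/√(32.2×0.996) = 3.62.
Conjugate-depth relation: y₂/y₁ = ½[√(1 + 8Fr₁²) − 1] = ½[√105.8 − 1] = 4.64.
y₂ = 4.64 × 0.996 = 4.63 ft.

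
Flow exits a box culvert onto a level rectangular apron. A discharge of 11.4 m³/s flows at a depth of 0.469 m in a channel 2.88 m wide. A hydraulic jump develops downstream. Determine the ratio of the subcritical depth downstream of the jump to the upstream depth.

y₂/y₁ = 5.09

q = Q/b = 11.4/2.88 = 3.96 m²/s; V₁ = q/y₁ = 8.44 m/s. Fr₁ = V₁/√(g·y₁) = 3.93.
By Bélanger, y₂/y₁ = ½[√(1 + 8Fr₁²) − 1] = ½[√124.9 − 1] = 5.09.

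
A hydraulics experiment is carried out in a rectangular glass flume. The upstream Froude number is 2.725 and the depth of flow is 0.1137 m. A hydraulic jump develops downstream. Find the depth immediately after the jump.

Fr₁ = 2.725 (given).
From the momentum equation for a rectangular channel, y₂/y₁ = ½[√(1 + 8Fr₁²) − 1] = ½[√60.405 − 1] = 3.386.
y₂ = 3.386 × 0.1137 = 0.3850 m.

y₂ = 0.3850 m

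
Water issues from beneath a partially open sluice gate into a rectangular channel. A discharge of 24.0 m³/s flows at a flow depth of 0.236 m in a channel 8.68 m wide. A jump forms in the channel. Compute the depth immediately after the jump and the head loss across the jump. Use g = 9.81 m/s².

q = Q/b = 24.0/8.68 = 2.76 m²/s; V₁ = q/y₁ = 11.7 m/s. Fr₁ = V₁/√(g·y₁) = 7.70.
Conjugate-depth relation: y₂/y₁ = ½[√(1 + 8Fr₁²) − 1] = ½[√475.3 − 1] = 10.4.
y₂ = 10.4 × 0.236 = 2.45 m.
Head loss: ΔE = (y₂ − y₁)³/(4y₁y₂) = (2.45 − 0.236)³/(4×0.236×2.45) = 10.9/2.32 = 4.71 m.

y₂ = 2.45 m; ΔE = 4.71 m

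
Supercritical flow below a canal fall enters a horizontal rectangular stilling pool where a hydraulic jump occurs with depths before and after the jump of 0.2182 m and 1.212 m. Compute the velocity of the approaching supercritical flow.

For a rectangular channel the momentum equation gives q² = ½·g·y₁·y₂·(y₁ + y₂) = ½×9.81×0.2182×1.212×1.430 = 1.855.
q = √1.855 = 1.362 m²/s.
V₁ = q/y₁ = 1.362/0.2182 = 6.242 m/s.

V₁ = 6.242 m/s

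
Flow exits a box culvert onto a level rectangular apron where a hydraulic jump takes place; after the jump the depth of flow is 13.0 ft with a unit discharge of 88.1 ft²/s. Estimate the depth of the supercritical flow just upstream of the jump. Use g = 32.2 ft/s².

V₂ = q/y₂ = 88.1/13.0 = 6.78 ft/s; Fr₂ = V₂/√(g·y₂) = 0.331.
The Bélanger relation is symmetric: y₁/y₂ = ½[√(1 + 8Fr₂²) − 1] = ½[√1.878 − 1] = 0.185.
y₁ = 0.185 × 13.0 = 2.41 ft.

y₁ = 2.41 ft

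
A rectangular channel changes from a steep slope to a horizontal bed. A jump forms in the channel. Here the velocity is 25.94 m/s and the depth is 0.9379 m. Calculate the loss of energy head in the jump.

ΔE = 24.10 m

Fr₁ = V₁/√(g·y₁) = 25.94/√(9.81×0.9379) = 8.552.
Sequent-depth ratio: y₂/y₁ = ½[√(1 + 8Fr₁²) − 1] = ½[√586.07 − 1] = 11.60.
y₂ = 11.60 × 0.9379 = 10.88 m.
q = V₁·y₁ = 25.94 × 0.9379 = 24.33 m²/s. V₂ = q/y₂ = 24.33/10.88 = 2.235 m/s. E₁ = y₁ + V₁²/2g = 35.23 m; E₂ = y₂ + V₂²/2g = 11.14 m. ΔE = E₁ − E₂ = 24.10 m.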